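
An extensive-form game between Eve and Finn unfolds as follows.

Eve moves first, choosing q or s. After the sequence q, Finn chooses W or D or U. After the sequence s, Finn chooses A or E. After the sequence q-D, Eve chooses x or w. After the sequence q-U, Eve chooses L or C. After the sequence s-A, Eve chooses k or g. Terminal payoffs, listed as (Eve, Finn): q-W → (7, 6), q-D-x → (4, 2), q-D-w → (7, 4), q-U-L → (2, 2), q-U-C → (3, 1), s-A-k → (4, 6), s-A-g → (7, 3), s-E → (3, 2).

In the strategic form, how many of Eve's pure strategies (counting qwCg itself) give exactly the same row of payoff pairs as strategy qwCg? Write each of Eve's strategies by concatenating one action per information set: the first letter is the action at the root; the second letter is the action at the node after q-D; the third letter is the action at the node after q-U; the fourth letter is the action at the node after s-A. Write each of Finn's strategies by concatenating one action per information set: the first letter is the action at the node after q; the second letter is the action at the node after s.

Row for qwCg (columns WA, WE, DA, DE, UA, UE): (7,6) (7,6) (7,4) (7,4) (3,1) (3,1).
Under qwCg, Eve's choice at the node after s-A can never be reached regardless of what Finn does, so varying those choices leaves every outcome unchanged.
Holding the reachable choices fixed and varying the unreachable one freely already gives 2 equivalent strategies.
No other strategy reproduces this row, so those 2 are the full class: qwCk, qwCg.

2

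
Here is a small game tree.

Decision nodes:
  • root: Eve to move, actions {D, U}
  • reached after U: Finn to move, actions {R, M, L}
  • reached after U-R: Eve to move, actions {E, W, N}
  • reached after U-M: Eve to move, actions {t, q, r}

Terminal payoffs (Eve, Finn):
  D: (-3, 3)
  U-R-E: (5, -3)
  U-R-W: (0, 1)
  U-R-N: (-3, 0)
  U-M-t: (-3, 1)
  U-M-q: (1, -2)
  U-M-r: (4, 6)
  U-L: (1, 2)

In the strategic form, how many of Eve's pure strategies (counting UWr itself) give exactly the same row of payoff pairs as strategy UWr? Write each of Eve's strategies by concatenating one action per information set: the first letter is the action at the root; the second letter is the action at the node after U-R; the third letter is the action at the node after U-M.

Row for UWr (columns R, M, L): (0,1) (4,6) (1,2).
Every one of Eve's information sets is on the play path for some reply by Finn when Eve follows UWr.
Changing the action at any of them therefore changes at least one column, so only UWr itself gives this row.

1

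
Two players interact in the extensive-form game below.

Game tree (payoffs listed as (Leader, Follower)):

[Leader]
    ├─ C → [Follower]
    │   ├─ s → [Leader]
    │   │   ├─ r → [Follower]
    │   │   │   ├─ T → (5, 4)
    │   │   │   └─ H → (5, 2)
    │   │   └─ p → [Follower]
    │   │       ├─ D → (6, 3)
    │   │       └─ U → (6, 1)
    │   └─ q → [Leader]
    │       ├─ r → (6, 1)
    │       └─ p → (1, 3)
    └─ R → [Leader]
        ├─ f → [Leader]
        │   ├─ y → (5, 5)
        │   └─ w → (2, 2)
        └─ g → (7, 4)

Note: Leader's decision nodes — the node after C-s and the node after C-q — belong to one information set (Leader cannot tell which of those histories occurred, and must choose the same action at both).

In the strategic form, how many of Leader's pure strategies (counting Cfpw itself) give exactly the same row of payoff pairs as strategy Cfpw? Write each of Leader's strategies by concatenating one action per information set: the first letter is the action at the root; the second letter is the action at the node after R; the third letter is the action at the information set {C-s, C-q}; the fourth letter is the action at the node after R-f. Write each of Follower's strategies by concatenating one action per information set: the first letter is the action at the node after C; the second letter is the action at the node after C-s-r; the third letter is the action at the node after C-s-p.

4

Row for Cfpw (columns sTD, sTU, sHD, sHU, qTD, qTU, qHD, qHU): (6,3) (6,1) (6,3) (6,1) (1,3) (1,3) (1,3) (1,3).
Under Cfpw, Leader's choice at the node after R and at the node after R-f can never be reached regardless of what Follower does, so varying those choices leaves every outcome unchanged.
Holding the reachable choices fixed and varying the unreachable ones freely already gives 2 × 2 = 4 equivalent strategies.
No other strategy reproduces this row, so those 4 are the full class: Cfpy, Cfpw, Cgpy, Cgpw.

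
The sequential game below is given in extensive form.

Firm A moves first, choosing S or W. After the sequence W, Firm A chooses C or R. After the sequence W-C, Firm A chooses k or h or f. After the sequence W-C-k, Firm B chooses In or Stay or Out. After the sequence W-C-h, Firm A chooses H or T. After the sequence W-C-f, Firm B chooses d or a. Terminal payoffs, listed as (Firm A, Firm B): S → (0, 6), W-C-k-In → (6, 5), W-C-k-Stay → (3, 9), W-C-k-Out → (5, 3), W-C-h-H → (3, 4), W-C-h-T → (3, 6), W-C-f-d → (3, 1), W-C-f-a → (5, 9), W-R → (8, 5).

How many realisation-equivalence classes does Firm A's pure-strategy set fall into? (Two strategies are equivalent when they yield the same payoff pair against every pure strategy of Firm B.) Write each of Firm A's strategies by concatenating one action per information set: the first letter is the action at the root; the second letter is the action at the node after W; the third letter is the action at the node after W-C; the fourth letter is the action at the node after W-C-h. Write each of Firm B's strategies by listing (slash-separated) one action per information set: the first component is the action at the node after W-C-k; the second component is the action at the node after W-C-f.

Firm A has 24 pure strategies: SCkH, SCkT, SChH, SChT, SCfH, SCfT, SRkH, SRkT, SRhH, SRhT, SRfH, SRfT, WCkH, WCkT, WChH, WChT, WCfH, WCfT, WRkH, WRkT, WRhH, WRhT, WRfH, WRfT. Columns: In/d, In/a, Stay/d, Stay/a, Out/d, Out/a.
{SCkH, SCkT, SChH, SChT, SCfH, SCfT, SRkH, SRkT, SRhH, SRhT, SRfH, SRfT} → row (0,6) (0,6) (0,6) (0,6) (0,6) (0,6)
{WCkH, WCkT} → row (6,5) (6,5) (3,9) (3,9) (5,3) (5,3)
{WChH} → row (3,4) (3,4) (3,4) (3,4) (3,4) (3,4)
{WChT} → row (3,6) (3,6) (3,6) (3,6) (3,6) (3,6)
{WCfH, WCfT} → row (3,1) (5,9) (3,1) (5,9) (3,1) (5,9)
{WRkH, WRkT, WRhH, WRhT, WRfH, WRfT} → row (8,5) (8,5) (8,5) (8,5) (8,5) (8,5)
That's 6 distinct rows out of 24 strategies.

6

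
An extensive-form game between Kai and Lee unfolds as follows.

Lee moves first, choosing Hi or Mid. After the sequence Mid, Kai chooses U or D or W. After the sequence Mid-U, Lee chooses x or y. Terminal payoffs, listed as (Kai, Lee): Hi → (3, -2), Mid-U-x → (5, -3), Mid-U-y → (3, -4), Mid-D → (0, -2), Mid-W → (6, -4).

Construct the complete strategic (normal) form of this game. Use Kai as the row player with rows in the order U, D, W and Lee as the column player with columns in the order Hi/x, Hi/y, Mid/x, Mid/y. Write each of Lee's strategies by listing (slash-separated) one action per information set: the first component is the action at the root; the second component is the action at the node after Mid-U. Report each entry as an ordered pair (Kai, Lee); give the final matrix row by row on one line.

         Hi/x     Hi/y    Mid/x    Mid/y
   U   (3,-2)   (3,-2)   (5,-3)   (3,-4)
   D   (3,-2)   (3,-2)   (0,-2)   (0,-2)
   W   (3,-2)   (3,-2)   (6,-4)   (6,-4)

U: (3,-2) (3,-2) (5,-3) (3,-4) | D: (3,-2) (3,-2) (0,-2) (0,-2) | W: (3,-2) (3,-2) (6,-4) (6,-4)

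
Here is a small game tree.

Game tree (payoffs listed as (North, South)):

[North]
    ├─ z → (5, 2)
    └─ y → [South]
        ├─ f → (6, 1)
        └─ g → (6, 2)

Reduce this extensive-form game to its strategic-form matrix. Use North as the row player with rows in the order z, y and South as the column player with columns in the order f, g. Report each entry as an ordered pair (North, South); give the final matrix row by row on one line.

            f        g
   z    (5,2)    (5,2)
   y    (6,1)    (6,2)

z: (5,2) (5,2) | y: (6,1) (6,2)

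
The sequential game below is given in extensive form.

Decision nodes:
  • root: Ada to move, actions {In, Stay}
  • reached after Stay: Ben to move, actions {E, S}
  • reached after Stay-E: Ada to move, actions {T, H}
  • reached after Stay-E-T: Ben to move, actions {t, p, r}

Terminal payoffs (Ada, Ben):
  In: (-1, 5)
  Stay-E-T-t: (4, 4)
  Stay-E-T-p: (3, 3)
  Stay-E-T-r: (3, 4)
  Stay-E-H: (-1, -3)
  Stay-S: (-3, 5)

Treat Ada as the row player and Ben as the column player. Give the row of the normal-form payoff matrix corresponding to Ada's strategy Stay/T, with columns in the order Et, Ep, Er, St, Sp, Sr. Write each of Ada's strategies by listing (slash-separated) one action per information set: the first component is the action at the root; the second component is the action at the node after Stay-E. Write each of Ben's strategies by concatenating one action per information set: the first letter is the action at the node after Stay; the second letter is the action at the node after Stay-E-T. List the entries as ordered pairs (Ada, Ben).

(4,4) (3,3) (3,4) (-3,5) (-3,5) (-3,5)

vs Et: Ada plays Stay → Ben plays E at [Stay] → Ada plays T at [Stay-E] → Ben plays t at [Stay-E-T] → (4, 4)
vs Ep: Ada plays Stay → Ben plays E at [Stay] → Ada plays T at [Stay-E] → Ben plays p at [Stay-E-T] → (3, 3)
vs Er: Ada plays Stay → Ben plays E at [Stay] → Ada plays T at [Stay-E] → Ben plays r at [Stay-E-T] → (3, 4)
vs St: Ada plays Stay → Ben plays S at [Stay] → (-3, 5)
vs Sp: Ada plays Stay → Ben plays S at [Stay] → (-3, 5)
vs Sr: Ada plays Stay → Ben plays S at [Stay] → (-3, 5)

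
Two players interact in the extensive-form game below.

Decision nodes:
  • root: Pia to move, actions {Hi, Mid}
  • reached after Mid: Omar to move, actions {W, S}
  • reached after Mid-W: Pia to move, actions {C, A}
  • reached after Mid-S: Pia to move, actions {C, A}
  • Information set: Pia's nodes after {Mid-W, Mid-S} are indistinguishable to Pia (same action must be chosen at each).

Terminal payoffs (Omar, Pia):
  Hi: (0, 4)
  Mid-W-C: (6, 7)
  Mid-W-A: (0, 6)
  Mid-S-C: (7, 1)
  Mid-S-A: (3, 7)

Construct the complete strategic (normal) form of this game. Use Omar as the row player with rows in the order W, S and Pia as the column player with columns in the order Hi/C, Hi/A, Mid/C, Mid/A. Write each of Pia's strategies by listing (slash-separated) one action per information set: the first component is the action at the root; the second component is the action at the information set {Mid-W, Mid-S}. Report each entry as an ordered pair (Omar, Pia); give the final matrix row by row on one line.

         Hi/C     Hi/A    Mid/C    Mid/A
   W    (0,4)    (0,4)    (6,7)    (0,6)
   S    (0,4)    (0,4)    (7,1)    (3,7)

W: (0,4) (0,4) (6,7) (0,6) | S: (0,4) (0,4) (7,1) (3,7)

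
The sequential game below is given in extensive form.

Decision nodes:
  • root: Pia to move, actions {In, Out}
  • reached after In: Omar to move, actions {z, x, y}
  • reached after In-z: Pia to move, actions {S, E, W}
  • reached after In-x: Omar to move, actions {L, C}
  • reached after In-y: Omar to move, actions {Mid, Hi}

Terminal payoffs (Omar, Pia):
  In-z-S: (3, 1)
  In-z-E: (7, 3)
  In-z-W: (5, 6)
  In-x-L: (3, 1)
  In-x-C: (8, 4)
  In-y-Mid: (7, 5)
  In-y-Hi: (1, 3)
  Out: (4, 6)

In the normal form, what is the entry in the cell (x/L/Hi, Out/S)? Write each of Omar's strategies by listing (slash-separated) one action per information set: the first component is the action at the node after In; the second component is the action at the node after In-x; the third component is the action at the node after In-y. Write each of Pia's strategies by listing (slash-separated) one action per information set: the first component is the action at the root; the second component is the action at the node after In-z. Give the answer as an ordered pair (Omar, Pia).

Trace the play path from the root:
  Pia plays Out
→ terminal payoff (4, 6).
(Omar's choice at the node after In is never reached on this path, so it doesn't affect the outcome.)

(4, 6)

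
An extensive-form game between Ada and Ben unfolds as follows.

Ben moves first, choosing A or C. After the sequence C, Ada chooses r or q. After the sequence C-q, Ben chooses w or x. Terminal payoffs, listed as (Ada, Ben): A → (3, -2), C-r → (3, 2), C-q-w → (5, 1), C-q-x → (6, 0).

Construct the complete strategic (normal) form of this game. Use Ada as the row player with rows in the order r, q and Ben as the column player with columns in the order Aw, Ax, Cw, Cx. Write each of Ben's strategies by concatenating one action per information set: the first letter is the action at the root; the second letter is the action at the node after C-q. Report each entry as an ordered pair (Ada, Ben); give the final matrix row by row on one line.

r: (3,-2) (3,-2) (3,2) (3,2) | q: (3,-2) (3,-2) (5,1) (6,0)

Row r: Aw→(3,-2), Ax→(3,-2), Cw→(3,2), Cx→(3,2)
Row q: Aw→(3,-2), Ax→(3,-2), Cw→(5,1), Cx→(6,0)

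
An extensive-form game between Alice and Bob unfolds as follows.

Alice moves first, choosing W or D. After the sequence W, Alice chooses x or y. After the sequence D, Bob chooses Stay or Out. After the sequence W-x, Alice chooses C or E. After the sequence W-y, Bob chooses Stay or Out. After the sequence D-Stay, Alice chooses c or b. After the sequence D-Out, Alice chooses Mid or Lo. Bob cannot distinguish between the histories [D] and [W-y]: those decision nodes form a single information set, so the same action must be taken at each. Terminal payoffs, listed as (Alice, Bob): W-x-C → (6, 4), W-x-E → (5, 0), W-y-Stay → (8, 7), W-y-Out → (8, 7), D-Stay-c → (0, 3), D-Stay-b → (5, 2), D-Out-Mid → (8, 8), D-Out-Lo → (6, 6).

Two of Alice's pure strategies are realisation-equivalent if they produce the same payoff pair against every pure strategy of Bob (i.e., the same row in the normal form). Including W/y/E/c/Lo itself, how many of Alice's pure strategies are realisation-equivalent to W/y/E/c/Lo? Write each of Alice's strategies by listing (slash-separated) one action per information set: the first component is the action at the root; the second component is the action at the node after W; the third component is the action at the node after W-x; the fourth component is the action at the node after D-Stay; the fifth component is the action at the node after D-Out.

8

Row for W/y/E/c/Lo (columns Stay, Out): (8,7) (8,7).
Under W/y/E/c/Lo, Alice's choice at the node after W-x and at the node after D-Stay and at the node after D-Out can never be reached regardless of what Bob does, so varying those choices leaves every outcome unchanged.
Holding the reachable choices fixed and varying the unreachable ones freely already gives 2 × 2 × 2 = 8 equivalent strategies.
No other strategy reproduces this row, so those 8 are the full class: W/y/C/c/Mid, W/y/C/c/Lo, W/y/C/b/Mid, W/y/C/b/Lo, W/y/E/c/Mid, W/y/E/c/Lo, W/y/E/b/Mid, W/y/E/b/Lo.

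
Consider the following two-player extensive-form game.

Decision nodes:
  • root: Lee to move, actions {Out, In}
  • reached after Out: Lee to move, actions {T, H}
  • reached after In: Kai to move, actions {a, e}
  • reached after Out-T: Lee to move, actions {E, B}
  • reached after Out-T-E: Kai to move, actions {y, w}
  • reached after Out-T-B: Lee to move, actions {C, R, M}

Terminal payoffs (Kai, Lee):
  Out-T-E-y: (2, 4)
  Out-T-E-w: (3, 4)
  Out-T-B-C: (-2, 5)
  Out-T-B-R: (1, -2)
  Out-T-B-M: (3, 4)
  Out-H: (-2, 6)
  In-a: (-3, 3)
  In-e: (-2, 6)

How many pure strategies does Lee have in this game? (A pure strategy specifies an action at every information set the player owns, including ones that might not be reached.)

Lee owns the root with actions {Out, In} — two choices.
Lee owns the node after Out with actions {T, H} — two choices.
Lee owns the node after Out-T with actions {E, B} — two choices.
Lee owns the node after Out-T-B with actions {C, R, M} — three choices.
A pure strategy fixes one action at each information set independently, so the count is the product 2 × 2 × 2 × 3 = 24.

24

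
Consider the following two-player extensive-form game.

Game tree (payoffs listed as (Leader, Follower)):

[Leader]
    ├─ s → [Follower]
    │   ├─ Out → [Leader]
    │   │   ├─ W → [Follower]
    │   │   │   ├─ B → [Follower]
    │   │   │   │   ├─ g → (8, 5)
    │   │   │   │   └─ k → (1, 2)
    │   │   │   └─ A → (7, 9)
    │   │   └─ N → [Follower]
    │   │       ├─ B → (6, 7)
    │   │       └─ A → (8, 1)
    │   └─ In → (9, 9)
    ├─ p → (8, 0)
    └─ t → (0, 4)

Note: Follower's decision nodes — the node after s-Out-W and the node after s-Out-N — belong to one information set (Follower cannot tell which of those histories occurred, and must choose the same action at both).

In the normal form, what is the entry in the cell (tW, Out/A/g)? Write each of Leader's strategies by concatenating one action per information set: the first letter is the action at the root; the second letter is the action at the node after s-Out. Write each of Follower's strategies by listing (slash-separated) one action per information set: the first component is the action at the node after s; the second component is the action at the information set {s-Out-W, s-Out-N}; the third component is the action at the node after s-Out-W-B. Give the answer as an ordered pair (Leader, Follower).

(0, 4)

Trace the play path from the root:
  Leader plays t
→ terminal payoff (0, 4).
(Leader's choice at the node after s-Out is never reached on this path, so it doesn't affect the outcome.)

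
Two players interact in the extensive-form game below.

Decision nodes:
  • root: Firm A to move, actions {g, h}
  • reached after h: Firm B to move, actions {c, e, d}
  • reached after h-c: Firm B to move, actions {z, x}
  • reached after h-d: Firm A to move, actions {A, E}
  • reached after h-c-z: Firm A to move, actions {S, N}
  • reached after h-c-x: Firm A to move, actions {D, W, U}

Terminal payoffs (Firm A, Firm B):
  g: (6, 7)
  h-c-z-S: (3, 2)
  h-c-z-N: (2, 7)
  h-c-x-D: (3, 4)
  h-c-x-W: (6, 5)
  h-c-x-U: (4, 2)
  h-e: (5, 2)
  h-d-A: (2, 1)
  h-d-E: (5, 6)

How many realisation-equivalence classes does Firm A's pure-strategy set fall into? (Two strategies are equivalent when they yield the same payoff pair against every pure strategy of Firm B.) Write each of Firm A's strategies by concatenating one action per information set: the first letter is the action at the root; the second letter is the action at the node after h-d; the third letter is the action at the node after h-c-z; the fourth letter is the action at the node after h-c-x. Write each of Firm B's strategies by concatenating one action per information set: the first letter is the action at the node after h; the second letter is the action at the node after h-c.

13

Firm A has 24 pure strategies: gASD, gASW, gASU, gAND, gANW, gANU, gESD, gESW, gESU, gEND, gENW, gENU, hASD, hASW, hASU, hAND, hANW, hANU, hESD, hESW, hESU, hEND, hENW, hENU. Columns: cz, cx, ez, ex, dz, dx.
{gASD, gASW, gASU, gAND, gANW, gANU, gESD, gESW, gESU, gEND, gENW, gENU} → row (6,7) (6,7) (6,7) (6,7) (6,7) (6,7)
{hASD} → row (3,2) (3,4) (5,2) (5,2) (2,1) (2,1)
{hASW} → row (3,2) (6,5) (5,2) (5,2) (2,1) (2,1)
{hASU} → row (3,2) (4,2) (5,2) (5,2) (2,1) (2,1)
{hAND} → row (2,7) (3,4) (5,2) (5,2) (2,1) (2,1)
{hANW} → row (2,7) (6,5) (5,2) (5,2) (2,1) (2,1)
{hANU} → row (2,7) (4,2) (5,2) (5,2) (2,1) (2,1)
{hESD} → row (3,2) (3,4) (5,2) (5,2) (5,6) (5,6)
{hESW} → row (3,2) (6,5) (5,2) (5,2) (5,6) (5,6)
{hESU} → row (3,2) (4,2) (5,2) (5,2) (5,6) (5,6)
{hEND} → row (2,7) (3,4) (5,2) (5,2) (5,6) (5,6)
{hENW} → row (2,7) (6,5) (5,2) (5,2) (5,6) (5,6)
{hENU} → row (2,7) (4,2) (5,2) (5,2) (5,6) (5,6)
That's 13 distinct rows out of 24 strategies.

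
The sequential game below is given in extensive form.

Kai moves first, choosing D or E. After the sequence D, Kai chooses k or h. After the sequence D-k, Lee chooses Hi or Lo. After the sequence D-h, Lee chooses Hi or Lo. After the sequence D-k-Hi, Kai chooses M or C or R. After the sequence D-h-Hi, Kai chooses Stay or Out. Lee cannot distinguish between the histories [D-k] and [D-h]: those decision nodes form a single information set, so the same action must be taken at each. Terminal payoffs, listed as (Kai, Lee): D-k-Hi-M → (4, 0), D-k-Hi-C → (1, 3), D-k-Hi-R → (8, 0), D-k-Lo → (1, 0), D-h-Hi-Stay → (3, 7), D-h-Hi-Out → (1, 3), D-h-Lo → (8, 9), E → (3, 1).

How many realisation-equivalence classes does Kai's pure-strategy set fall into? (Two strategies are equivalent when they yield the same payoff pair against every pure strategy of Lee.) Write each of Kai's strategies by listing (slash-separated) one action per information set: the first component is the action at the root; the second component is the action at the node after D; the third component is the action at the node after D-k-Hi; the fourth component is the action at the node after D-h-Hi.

Kai has 24 pure strategies: D/k/M/Stay, D/k/M/Out, D/k/C/Stay, D/k/C/Out, D/k/R/Stay, D/k/R/Out, D/h/M/Stay, D/h/M/Out, D/h/C/Stay, D/h/C/Out, D/h/R/Stay, D/h/R/Out, E/k/M/Stay, E/k/M/Out, E/k/C/Stay, E/k/C/Out, E/k/R/Stay, E/k/R/Out, E/h/M/Stay, E/h/M/Out, E/h/C/Stay, E/h/C/Out, E/h/R/Stay, E/h/R/Out. Columns: Hi, Lo.
{D/k/M/Stay, D/k/M/Out} → row (4,0) (1,0)
{D/k/C/Stay, D/k/C/Out} → row (1,3) (1,0)
{D/k/R/Stay, D/k/R/Out} → row (8,0) (1,0)
{D/h/M/Stay, D/h/C/Stay, D/h/R/Stay} → row (3,7) (8,9)
{D/h/M/Out, D/h/C/Out, D/h/R/Out} → row (1,3) (8,9)
{E/k/M/Stay, E/k/M/Out, E/k/C/Stay, E/k/C/Out, E/k/R/Stay, E/k/R/Out, E/h/M/Stay, E/h/M/Out, E/h/C/Stay, E/h/C/Out, E/h/R/Stay, E/h/R/Out} → row (3,1) (3,1)
That's 6 distinct rows out of 24 strategies.

6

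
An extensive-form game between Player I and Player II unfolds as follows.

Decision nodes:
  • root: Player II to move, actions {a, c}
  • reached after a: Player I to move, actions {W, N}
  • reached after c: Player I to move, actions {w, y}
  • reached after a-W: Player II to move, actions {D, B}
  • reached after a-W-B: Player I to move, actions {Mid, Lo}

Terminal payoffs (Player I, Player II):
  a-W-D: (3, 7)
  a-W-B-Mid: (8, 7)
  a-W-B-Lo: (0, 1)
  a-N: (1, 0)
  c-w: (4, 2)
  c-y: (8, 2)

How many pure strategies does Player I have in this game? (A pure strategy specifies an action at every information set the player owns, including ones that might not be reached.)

Player I owns the node after a with actions {W, N} — two choices.
Player I owns the node after c with actions {w, y} — two choices.
Player I owns the node after a-W-B with actions {Mid, Lo} — two choices.
A pure strategy fixes one action at each information set independently, so the count is the product 2 × 2 × 2 = 8.
(For reference, Player II has 4 pure strategies, giving a 8×4 normal-form matrix.)

8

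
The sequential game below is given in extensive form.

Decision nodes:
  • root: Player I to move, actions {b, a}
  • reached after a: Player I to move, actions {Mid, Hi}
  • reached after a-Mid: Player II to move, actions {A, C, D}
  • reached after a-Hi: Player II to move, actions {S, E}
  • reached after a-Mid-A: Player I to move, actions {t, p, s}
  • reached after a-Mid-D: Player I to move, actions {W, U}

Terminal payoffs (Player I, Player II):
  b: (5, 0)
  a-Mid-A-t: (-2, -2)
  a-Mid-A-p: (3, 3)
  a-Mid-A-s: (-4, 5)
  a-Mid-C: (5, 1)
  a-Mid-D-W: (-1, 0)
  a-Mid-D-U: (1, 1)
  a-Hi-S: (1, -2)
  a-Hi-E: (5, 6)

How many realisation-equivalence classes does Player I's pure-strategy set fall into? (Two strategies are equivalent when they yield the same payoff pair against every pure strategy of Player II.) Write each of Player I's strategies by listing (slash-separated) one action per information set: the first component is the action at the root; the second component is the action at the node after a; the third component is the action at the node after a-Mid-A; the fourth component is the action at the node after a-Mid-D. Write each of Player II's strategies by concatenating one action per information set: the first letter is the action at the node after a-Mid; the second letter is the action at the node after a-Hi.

Player I has 24 pure strategies: b/Mid/t/W, b/Mid/t/U, b/Mid/p/W, b/Mid/p/U, b/Mid/s/W, b/Mid/s/U, b/Hi/t/W, b/Hi/t/U, b/Hi/p/W, b/Hi/p/U, b/Hi/s/W, b/Hi/s/U, a/Mid/t/W, a/Mid/t/U, a/Mid/p/W, a/Mid/p/U, a/Mid/s/W, a/Mid/s/U, a/Hi/t/W, a/Hi/t/U, a/Hi/p/W, a/Hi/p/U, a/Hi/s/W, a/Hi/s/U. Columns: AS, AE, CS, CE, DS, DE.
{b/Mid/t/W, b/Mid/t/U, b/Mid/p/W, b/Mid/p/U, b/Mid/s/W, b/Mid/s/U, b/Hi/t/W, b/Hi/t/U, b/Hi/p/W, b/Hi/p/U, b/Hi/s/W, b/Hi/s/U} → row (5,0) (5,0) (5,0) (5,0) (5,0) (5,0)
{a/Mid/t/W} → row (-2,-2) (-2,-2) (5,1) (5,1) (-1,0) (-1,0)
{a/Mid/t/U} → row (-2,-2) (-2,-2) (5,1) (5,1) (1,1) (1,1)
{a/Mid/p/W} → row (3,3) (3,3) (5,1) (5,1) (-1,0) (-1,0)
{a/Mid/p/U} → row (3,3) (3,3) (5,1) (5,1) (1,1) (1,1)
{a/Mid/s/W} → row (-4,5) (-4,5) (5,1) (5,1) (-1,0) (-1,0)
{a/Mid/s/U} → row (-4,5) (-4,5) (5,1) (5,1) (1,1) (1,1)
{a/Hi/t/W, a/Hi/t/U, a/Hi/p/W, a/Hi/p/U, a/Hi/s/W, a/Hi/s/U} → row (1,-2) (5,6) (1,-2) (5,6) (1,-2) (5,6)
That's 8 distinct rows out of 24 strategies.

8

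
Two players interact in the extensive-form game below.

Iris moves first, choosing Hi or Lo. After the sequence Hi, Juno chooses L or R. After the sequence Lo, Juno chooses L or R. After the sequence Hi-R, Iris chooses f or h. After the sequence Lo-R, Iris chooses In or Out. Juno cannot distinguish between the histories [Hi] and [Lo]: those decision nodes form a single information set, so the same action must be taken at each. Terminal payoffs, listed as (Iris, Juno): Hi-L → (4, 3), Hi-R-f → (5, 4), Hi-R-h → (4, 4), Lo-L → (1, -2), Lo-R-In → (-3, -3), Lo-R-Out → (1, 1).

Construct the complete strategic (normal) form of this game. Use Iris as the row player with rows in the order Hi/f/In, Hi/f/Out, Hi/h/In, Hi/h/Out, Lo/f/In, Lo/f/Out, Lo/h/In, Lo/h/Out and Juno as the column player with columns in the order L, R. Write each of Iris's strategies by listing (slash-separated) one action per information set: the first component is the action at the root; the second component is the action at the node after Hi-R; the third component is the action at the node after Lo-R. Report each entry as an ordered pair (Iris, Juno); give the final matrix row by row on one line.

                L        R
 Hi/f/In    (4,3)    (5,4)
Hi/f/Out    (4,3)    (5,4)
 Hi/h/In    (4,3)    (4,4)
Hi/h/Out    (4,3)    (4,4)
 Lo/f/In   (1,-2)  (-3,-3)
Lo/f/Out   (1,-2)    (1,1)
 Lo/h/In   (1,-2)  (-3,-3)
Lo/h/Out   (1,-2)    (1,1)

Hi/f/In: (4,3) (5,4) | Hi/f/Out: (4,3) (5,4) | Hi/h/In: (4,3) (4,4) | Hi/h/Out: (4,3) (4,4) | Lo/f/In: (1,-2) (-3,-3) | Lo/f/Out: (1,-2) (1,1) | Lo/h/In: (1,-2) (-3,-3) | Lo/h/Out: (1,-2) (1,1)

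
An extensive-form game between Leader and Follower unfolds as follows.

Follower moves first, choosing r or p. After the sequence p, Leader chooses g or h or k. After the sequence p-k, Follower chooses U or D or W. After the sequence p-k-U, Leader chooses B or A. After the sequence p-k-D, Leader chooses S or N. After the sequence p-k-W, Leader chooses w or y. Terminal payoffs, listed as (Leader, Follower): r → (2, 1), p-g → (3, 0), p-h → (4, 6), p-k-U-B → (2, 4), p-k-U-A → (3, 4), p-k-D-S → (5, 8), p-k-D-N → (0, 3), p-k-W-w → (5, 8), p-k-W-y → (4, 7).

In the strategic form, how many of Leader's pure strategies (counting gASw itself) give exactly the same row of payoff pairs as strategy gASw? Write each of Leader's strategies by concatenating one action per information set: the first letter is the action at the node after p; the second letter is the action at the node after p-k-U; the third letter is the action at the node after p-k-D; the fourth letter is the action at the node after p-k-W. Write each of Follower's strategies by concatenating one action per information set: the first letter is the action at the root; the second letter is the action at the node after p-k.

Row for gASw (columns rU, rD, rW, pU, pD, pW): (2,1) (2,1) (2,1) (3,0) (3,0) (3,0).
Under gASw, Leader's choice at the node after p-k-U and at the node after p-k-D and at the node after p-k-W can never be reached regardless of what Follower does, so varying those choices leaves every outcome unchanged.
Holding the reachable choices fixed and varying the unreachable ones freely already gives 2 × 2 × 2 = 8 equivalent strategies.
No other strategy reproduces this row, so those 8 are the full class: gBSw, gBSy, gBNw, gBNy, gASw, gASy, gANw, gANy.

8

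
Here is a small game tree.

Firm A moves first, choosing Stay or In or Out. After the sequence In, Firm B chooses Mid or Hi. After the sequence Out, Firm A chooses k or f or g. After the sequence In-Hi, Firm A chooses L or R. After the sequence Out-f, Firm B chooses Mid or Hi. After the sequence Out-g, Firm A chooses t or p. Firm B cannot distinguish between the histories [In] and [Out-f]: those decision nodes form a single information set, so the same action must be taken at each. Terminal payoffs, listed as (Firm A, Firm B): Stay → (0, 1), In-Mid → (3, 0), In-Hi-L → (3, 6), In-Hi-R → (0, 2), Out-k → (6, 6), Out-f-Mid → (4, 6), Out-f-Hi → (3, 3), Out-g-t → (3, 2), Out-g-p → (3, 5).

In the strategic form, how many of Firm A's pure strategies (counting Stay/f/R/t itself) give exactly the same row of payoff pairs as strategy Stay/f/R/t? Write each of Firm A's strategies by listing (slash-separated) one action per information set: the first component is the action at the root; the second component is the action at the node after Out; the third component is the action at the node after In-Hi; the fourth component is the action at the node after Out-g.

12

Row for Stay/f/R/t (columns Mid, Hi): (0,1) (0,1).
Under Stay/f/R/t, Firm A's choice at the node after Out and at the node after In-Hi and at the node after Out-g can never be reached regardless of what Firm B does, so varying those choices leaves every outcome unchanged.
Holding the reachable choices fixed and varying the unreachable ones freely already gives 3 × 2 × 2 = 12 equivalent strategies.
No other strategy reproduces this row, so those 12 are the full class: Stay/k/L/t, Stay/k/L/p, Stay/k/R/t, Stay/k/R/p, Stay/f/L/t, Stay/f/L/p, Stay/f/R/t, Stay/f/R/p, Stay/g/L/t, Stay/g/L/p, Stay/g/R/t, Stay/g/R/p.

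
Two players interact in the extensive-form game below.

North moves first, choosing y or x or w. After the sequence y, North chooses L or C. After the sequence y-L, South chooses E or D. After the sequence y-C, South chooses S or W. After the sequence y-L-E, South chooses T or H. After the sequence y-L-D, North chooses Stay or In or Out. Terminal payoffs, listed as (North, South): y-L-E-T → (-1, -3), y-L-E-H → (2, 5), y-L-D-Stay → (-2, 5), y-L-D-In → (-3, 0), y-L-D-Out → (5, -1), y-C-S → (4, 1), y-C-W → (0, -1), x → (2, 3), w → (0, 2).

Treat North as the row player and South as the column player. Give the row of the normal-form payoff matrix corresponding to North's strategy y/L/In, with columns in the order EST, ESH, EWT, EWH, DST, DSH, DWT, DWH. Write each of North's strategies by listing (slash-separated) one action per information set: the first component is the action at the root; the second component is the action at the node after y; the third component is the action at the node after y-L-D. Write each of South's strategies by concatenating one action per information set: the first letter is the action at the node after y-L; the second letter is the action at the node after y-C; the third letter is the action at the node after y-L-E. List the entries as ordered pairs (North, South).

vs EST: North plays y → North plays L at [y] → South plays E at [y-L] → South plays T at [y-L-E] → (-1, -3)
vs ESH: North plays y → North plays L at [y] → South plays E at [y-L] → South plays H at [y-L-E] → (2, 5)
vs EWT: North plays y → North plays L at [y] → South plays E at [y-L] → South plays T at [y-L-E] → (-1, -3)
vs EWH: North plays y → North plays L at [y] → South plays E at [y-L] → South plays H at [y-L-E] → (2, 5)
vs DST: North plays y → North plays L at [y] → South plays D at [y-L] → North plays In at [y-L-D] → (-3, 0)
vs DSH: North plays y → North plays L at [y] → South plays D at [y-L] → North plays In at [y-L-D] → (-3, 0)
vs DWT: North plays y → North plays L at [y] → South plays D at [y-L] → North plays In at [y-L-D] → (-3, 0)
vs DWH: North plays y → North plays L at [y] → South plays D at [y-L] → North plays In at [y-L-D] → (-3, 0)

(-1,-3) (2,5) (-1,-3) (2,5) (-3,0) (-3,0) (-3,0) (-3,0)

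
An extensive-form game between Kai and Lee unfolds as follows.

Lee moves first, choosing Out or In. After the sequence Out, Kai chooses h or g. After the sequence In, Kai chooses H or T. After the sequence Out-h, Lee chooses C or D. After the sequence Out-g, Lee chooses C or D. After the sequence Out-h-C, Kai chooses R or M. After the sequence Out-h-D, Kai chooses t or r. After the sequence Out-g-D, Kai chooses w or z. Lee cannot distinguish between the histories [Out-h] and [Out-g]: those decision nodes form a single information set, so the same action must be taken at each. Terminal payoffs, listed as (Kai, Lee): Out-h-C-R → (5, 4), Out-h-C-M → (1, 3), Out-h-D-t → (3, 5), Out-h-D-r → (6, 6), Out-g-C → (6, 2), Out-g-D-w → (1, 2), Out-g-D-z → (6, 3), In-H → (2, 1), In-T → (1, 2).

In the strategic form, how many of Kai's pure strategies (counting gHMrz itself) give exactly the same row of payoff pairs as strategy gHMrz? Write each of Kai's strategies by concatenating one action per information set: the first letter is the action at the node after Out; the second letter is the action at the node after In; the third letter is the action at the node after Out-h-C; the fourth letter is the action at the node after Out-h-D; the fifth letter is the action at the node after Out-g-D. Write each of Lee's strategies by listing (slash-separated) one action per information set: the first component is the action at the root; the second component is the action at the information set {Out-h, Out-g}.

Row for gHMrz (columns Out/C, Out/D, In/C, In/D): (6,2) (6,3) (2,1) (2,1).
Under gHMrz, Kai's choice at the node after Out-h-C and at the node after Out-h-D can never be reached regardless of what Lee does, so varying those choices leaves every outcome unchanged.
Holding the reachable choices fixed and varying the unreachable ones freely already gives 2 × 2 = 4 equivalent strategies.
No other strategy reproduces this row, so those 4 are the full class: gHRtz, gHRrz, gHMtz, gHMrz.

4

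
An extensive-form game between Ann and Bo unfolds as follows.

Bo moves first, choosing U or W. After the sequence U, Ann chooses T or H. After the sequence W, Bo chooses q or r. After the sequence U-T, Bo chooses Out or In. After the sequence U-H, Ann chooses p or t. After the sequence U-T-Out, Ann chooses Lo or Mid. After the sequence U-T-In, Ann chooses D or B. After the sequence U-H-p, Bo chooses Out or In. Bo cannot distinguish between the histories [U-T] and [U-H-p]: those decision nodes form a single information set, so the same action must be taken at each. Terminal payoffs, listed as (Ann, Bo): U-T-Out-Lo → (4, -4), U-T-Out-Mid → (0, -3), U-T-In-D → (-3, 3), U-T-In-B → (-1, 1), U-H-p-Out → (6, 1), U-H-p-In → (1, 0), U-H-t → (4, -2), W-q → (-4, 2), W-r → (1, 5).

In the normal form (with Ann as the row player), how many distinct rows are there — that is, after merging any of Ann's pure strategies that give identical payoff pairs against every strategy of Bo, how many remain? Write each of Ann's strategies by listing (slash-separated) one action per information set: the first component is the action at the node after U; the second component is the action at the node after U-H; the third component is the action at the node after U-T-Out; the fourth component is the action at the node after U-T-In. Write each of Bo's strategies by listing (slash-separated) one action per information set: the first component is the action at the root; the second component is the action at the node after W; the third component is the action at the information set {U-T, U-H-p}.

Ann has 16 pure strategies: T/p/Lo/D, T/p/Lo/B, T/p/Mid/D, T/p/Mid/B, T/t/Lo/D, T/t/Lo/B, T/t/Mid/D, T/t/Mid/B, H/p/Lo/D, H/p/Lo/B, H/p/Mid/D, H/p/Mid/B, H/t/Lo/D, H/t/Lo/B, H/t/Mid/D, H/t/Mid/B. Columns: U/q/Out, U/q/In, U/r/Out, U/r/In, W/q/Out, W/q/In, W/r/Out, W/r/In.
{T/p/Lo/D, T/t/Lo/D} → row (4,-4) (-3,3) (4,-4) (-3,3) (-4,2) (-4,2) (1,5) (1,5)
{T/p/Lo/B, T/t/Lo/B} → row (4,-4) (-1,1) (4,-4) (-1,1) (-4,2) (-4,2) (1,5) (1,5)
{T/p/Mid/D, T/t/Mid/D} → row (0,-3) (-3,3) (0,-3) (-3,3) (-4,2) (-4,2) (1,5) (1,5)
{T/p/Mid/B, T/t/Mid/B} → row (0,-3) (-1,1) (0,-3) (-1,1) (-4,2) (-4,2) (1,5) (1,5)
{H/p/Lo/D, H/p/Lo/B, H/p/Mid/D, H/p/Mid/B} → row (6,1) (1,0) (6,1) (1,0) (-4,2) (-4,2) (1,5) (1,5)
{H/t/Lo/D, H/t/Lo/B, H/t/Mid/D, H/t/Mid/B} → row (4,-2) (4,-2) (4,-2) (4,-2) (-4,2) (-4,2) (1,5) (1,5)
That's 6 distinct rows out of 16 strategies.

6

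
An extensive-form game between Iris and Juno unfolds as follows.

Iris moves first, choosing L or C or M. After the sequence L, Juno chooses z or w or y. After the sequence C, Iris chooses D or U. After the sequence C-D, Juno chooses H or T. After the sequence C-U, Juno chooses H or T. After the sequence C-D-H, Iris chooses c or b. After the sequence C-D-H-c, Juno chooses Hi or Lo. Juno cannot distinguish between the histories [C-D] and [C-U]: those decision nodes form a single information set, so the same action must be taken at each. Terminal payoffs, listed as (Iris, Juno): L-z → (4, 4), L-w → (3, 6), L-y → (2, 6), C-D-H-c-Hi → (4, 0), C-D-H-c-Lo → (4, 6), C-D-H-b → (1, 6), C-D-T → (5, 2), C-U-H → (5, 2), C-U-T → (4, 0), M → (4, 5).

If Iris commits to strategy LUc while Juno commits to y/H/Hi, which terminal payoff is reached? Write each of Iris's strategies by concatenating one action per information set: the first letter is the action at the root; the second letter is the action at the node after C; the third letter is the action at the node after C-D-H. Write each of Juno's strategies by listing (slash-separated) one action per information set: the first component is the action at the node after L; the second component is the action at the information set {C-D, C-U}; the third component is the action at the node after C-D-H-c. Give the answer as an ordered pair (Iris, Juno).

(2, 6)

Trace the play path from the root:
  Iris plays L
  Juno plays y at [L]
→ terminal payoff (2, 6).
(Iris's choice at the node after C is never reached on this path, so it doesn't affect the outcome.)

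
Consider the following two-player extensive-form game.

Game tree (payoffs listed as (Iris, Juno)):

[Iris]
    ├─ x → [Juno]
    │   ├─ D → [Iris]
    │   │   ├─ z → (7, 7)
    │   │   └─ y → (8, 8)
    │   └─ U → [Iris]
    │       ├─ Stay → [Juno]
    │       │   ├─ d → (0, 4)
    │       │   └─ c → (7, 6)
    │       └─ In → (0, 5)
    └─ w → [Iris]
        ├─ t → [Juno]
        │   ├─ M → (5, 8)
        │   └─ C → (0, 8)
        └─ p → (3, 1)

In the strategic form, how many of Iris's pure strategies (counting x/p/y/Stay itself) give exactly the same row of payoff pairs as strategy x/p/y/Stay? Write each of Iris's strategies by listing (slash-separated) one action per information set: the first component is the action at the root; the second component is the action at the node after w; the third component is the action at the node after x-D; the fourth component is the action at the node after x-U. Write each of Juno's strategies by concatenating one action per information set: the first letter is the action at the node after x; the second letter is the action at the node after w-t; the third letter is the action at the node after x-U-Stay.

Row for x/p/y/Stay (columns DMd, DMc, DCd, DCc, UMd, UMc, UCd, UCc): (8,8) (8,8) (8,8) (8,8) (0,4) (7,6) (0,4) (7,6).
Under x/p/y/Stay, Iris's choice at the node after w can never be reached regardless of what Juno does, so varying those choices leaves every outcome unchanged.
Holding the reachable choices fixed and varying the unreachable one freely already gives 2 equivalent strategies.
No other strategy reproduces this row, so those 2 are the full class: x/t/y/Stay, x/p/y/Stay.

2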